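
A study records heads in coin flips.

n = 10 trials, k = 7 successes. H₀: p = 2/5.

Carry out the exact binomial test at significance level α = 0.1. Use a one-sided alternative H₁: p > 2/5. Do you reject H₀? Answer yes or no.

reject H₀: yes

Exact binomial: n=10, k=7, p₀=2/5=0.4000
P(X≥7) from Σ C(n,i)·p₀^i·(1−p₀)^(n−i)
p-value (one-sided, H₁ greater) = 0.05476
At α=0.1: p < α → reject H₀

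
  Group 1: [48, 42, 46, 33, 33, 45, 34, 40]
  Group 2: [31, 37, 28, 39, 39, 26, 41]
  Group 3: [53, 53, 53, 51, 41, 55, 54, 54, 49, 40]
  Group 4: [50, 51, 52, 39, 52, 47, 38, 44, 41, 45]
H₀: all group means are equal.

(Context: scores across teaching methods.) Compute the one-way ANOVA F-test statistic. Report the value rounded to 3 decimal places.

Group means [40.12, 34.43, 50.30, 45.90], grand mean 43.543
SSB = Σnᵢ(x̄ᵢ−x̄)² = 1187.096; SSW = ΣΣ(x−x̄ᵢ)² = 1001.589
MSB = 1187.096/3 = 395.6988; MSW = 1001.589/31 = 32.3093
F = MSB/MSW = 12.2472
df = (3, 31)

test statistic = 12.247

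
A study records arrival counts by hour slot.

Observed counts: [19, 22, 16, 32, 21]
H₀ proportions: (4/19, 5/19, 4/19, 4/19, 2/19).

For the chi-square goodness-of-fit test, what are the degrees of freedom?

df = k − 1 = 5 − 1 = 4

degrees of freedom = 4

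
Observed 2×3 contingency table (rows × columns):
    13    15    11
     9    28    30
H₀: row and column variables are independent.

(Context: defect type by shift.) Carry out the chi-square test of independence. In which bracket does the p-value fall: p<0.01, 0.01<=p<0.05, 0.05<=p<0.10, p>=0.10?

p-value bracket: 0.01<=p<0.05

Row totals [39, 67], col totals [22, 43, 41], n=106
χ² = (13−8.09)²/8.09 + (15−15.82)²/15.82 + (11−15.08)²/15.08 + (9−13.91)²/13.91 + (28−27.18)²/27.18 + (30−25.92)²/25.92 = 6.5212
df = 2
p-value (upper-tail) = 0.03837
→ bracket: 0.01<=p<0.05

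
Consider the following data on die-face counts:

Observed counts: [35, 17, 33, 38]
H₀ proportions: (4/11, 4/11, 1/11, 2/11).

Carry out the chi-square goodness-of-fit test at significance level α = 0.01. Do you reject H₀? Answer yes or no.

reject H₀: yes

n = 123; E_i = n·p_i = [44.73, 44.73, 11.18, 22.36]
χ² = (35−44.73)²/44.73 + (17−44.73)²/44.73 + (33−11.18)²/11.18 + (38−22.36)²/22.36 = 72.8089
df = 3
p-value (upper-tail) = 0.00000
At α=0.01: p < α → reject H₀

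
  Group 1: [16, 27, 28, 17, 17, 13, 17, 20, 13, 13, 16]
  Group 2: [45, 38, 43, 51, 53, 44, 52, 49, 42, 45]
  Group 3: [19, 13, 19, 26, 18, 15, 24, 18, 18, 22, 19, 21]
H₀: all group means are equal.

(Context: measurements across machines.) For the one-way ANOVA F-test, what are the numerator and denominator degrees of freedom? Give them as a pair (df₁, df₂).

k = 3 groups, N = 33 total
df = (k−1, N−k) = (3−1, 33−3) = (2, 30)

degrees of freedom = [2, 30]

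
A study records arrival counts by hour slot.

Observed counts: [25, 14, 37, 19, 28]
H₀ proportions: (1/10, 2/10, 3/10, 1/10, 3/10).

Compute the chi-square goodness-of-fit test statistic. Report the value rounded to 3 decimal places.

test statistic = 23.477

n = 123; E_i = n·p_i = [12.30, 24.60, 36.90, 12.30, 36.90]
χ² = (25−12.30)²/12.30 + (14−24.60)²/24.60 + (37−36.90)²/36.90 + (19−12.30)²/12.30 + (28−36.90)²/36.90 = 23.4770
df = 4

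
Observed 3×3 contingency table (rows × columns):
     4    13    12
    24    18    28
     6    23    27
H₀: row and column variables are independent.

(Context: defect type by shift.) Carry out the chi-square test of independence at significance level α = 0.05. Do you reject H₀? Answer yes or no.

Row totals [29, 70, 56], col totals [34, 54, 67], n=155
χ² = (4−6.36)²/6.36 + (13−10.10)²/10.10 + (12−12.54)²/12.54 + (24−15.35)²/15.35 + (18−24.39)²/24.39 + (28−30.26)²/30.26 + (6−12.28)²/12.28 + (23−19.51)²/19.51 + (27−24.21)²/24.21 = 12.6001
df = 4
p-value (upper-tail) = 0.01340
At α=0.05: p < α → reject H₀

reject H₀: yes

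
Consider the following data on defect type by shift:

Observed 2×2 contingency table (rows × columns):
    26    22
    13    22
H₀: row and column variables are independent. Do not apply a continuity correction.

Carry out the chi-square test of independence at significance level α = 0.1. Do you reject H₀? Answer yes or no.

reject H₀: no

Row totals [48, 35], col totals [39, 44], n=83
χ² = (26−22.55)²/22.55 + (22−25.45)²/25.45 + (13−16.45)²/16.45 + (22−18.55)²/18.55 = 2.3550
df = 1
p-value (upper-tail) = 0.12489
At α=0.1: p ≥ α → fail to reject H₀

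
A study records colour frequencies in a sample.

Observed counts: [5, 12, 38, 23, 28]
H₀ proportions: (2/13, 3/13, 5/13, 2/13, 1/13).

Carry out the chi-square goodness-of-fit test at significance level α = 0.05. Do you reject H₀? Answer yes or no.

n = 106; E_i = n·p_i = [16.31, 24.46, 40.77, 16.31, 8.15]
χ² = (5−16.31)²/16.31 + (12−24.46)²/24.46 + (38−40.77)²/40.77 + (23−16.31)²/16.31 + (28−8.15)²/8.15 = 65.4283
df = 4
p-value (upper-tail) = 0.00000
At α=0.05: p < α → reject H₀

reject H₀: yes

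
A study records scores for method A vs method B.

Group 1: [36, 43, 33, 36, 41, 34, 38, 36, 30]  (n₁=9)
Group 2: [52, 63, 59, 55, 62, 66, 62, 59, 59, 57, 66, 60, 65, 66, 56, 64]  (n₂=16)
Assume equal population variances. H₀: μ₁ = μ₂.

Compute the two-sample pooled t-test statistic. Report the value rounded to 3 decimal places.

test statistic = -13.991

x̄₁=36.333, s₁=3.969, n₁=9
x̄₂=60.688, s₂=4.285, n₂=16
s_p² = [8·3.969² + 15·4.285²]/23 = 17.4538
SE = √(s_p²·(1/9+1/16)) = 1.7407
t = (36.333−60.688)/1.7407 = -13.9907
df = 23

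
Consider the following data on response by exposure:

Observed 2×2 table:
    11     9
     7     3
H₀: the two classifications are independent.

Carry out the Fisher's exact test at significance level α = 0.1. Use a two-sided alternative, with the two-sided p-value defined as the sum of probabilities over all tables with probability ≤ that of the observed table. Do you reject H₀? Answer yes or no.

Margins: r₁=20, r₂=10, c₁=18, c₂=12, n=30
p_obs = C(20,11)·C(10,7)/C(30,18); sum pmf over tables with pmf ≤ p_obs
p-value (two-sided) = 0.69415
At α=0.1: p ≥ α → fail to reject H₀

reject H₀: no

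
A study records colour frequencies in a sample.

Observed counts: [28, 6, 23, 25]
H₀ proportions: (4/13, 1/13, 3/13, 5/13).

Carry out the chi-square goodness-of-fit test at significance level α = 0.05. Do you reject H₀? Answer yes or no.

n = 82; E_i = n·p_i = [25.23, 6.31, 18.92, 31.54]
χ² = (28−25.23)²/25.23 + (6−6.31)²/6.31 + (23−18.92)²/18.92 + (25−31.54)²/31.54 = 2.5528
df = 3
p-value (upper-tail) = 0.46582
At α=0.05: p ≥ α → fail to reject H₀

reject H₀: no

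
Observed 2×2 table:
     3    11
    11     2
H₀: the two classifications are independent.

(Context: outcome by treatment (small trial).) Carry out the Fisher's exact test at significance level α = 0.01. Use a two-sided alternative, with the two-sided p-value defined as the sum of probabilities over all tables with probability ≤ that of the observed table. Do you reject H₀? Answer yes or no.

reject H₀: yes

Margins: r₁=14, r₂=13, c₁=14, c₂=13, n=27
p_obs = C(14,3)·C(13,11)/C(27,14); sum pmf over tables with pmf ≤ p_obs
p-value (two-sided) = 0.00184
At α=0.01: p < α → reject H₀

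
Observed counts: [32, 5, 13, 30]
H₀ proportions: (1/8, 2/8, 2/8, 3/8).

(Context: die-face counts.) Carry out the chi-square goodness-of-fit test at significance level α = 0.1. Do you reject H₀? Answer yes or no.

n = 80; E_i = n·p_i = [10.00, 20.00, 20.00, 30.00]
χ² = (32−10.00)²/10.00 + (5−20.00)²/20.00 + (13−20.00)²/20.00 + (30−30.00)²/30.00 = 62.1000
df = 3
p-value (upper-tail) = 0.00000
At α=0.1: p < α → reject H₀

reject H₀: yes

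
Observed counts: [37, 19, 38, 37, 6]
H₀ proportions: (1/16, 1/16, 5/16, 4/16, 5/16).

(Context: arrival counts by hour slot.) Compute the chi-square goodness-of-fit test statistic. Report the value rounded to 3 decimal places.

test statistic = 139.584

n = 137; E_i = n·p_i = [8.56, 8.56, 42.81, 34.25, 42.81]
χ² = (37−8.56)²/8.56 + (19−8.56)²/8.56 + (38−42.81)²/42.81 + (37−34.25)²/34.25 + (6−42.81)²/42.81 = 139.5839
df = 4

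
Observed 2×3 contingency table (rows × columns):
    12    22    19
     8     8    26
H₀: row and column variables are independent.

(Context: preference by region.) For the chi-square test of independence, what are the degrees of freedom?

df = (r−1)(c−1) = (2−1)·(3−1) = 2

degrees of freedom = 2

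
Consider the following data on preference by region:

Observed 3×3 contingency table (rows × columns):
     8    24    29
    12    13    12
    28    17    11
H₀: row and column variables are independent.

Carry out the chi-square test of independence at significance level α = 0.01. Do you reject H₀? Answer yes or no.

Row totals [61, 37, 56], col totals [48, 54, 52], n=154
χ² = (8−19.01)²/19.01 + (24−21.39)²/21.39 + (29−20.60)²/20.60 + (12−11.53)²/11.53 + (13−12.97)²/12.97 + (12−12.49)²/12.49 + (28−17.45)²/17.45 + (17−19.64)²/19.64 + (11−18.91)²/18.91 = 20.1973
df = 4
p-value (upper-tail) = 0.00046
At α=0.01: p < α → reject H₀

reject H₀: yes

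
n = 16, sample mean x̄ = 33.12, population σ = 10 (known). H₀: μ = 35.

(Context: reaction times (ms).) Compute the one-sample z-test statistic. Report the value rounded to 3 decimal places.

test statistic = -0.752

SE = σ/√n = 10/√16 = 2.5000
z = (x̄−μ₀)/SE = (33.12−35)/2.5000 = -0.7520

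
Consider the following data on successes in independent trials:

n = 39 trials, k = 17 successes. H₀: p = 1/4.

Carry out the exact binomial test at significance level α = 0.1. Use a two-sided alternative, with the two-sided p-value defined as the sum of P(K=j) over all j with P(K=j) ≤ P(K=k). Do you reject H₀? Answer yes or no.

Exact binomial: n=39, k=17, p₀=1/4=0.2500
P(X=j) = C(n,j)·p₀^j·(1−p₀)^(n−j); p = Σ P(X=j) over j with P(X=j) ≤ P(X=17)
p-value (two-sided) = 0.01445
At α=0.1: p < α → reject H₀

reject H₀: yes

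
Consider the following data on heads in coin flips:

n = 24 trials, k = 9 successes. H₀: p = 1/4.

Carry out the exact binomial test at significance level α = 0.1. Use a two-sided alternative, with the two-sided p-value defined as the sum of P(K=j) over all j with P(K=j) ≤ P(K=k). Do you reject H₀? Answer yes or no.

Exact binomial: n=24, k=9, p₀=1/4=0.2500
P(X=j) = C(n,j)·p₀^j·(1−p₀)^(n−j); p = Σ P(X=j) over j with P(X=j) ≤ P(X=9)
p-value (two-sided) = 0.16112
At α=0.1: p ≥ α → fail to reject H₀

reject H₀: no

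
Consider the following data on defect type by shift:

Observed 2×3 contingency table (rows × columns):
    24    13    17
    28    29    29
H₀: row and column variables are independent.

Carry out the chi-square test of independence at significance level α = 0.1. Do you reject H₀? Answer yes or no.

reject H₀: no

Row totals [54, 86], col totals [52, 42, 46], n=140
χ² = (24−20.06)²/20.06 + (13−16.20)²/16.20 + (17−17.74)²/17.74 + (28−31.94)²/31.94 + (29−25.80)²/25.80 + (29−28.26)²/28.26 = 2.3414
df = 2
p-value (upper-tail) = 0.31015
At α=0.1: p ≥ α → fail to reject H₀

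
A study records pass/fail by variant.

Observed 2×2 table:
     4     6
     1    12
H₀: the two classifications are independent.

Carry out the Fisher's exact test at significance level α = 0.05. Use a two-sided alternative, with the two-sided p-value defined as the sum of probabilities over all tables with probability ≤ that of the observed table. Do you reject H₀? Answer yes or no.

Margins: r₁=10, r₂=13, c₁=5, c₂=18, n=23
p_obs = C(10,4)·C(13,1)/C(23,5); sum pmf over tables with pmf ≤ p_obs
p-value (two-sided) = 0.12687
At α=0.05: p ≥ α → fail to reject H₀

reject H₀: no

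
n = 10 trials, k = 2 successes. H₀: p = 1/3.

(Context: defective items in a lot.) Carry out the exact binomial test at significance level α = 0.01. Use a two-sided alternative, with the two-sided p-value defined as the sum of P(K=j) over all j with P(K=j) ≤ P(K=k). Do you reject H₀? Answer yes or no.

Exact binomial: n=10, k=2, p₀=1/3=0.3333
P(X=j) = C(n,j)·p₀^j·(1−p₀)^(n−j); p = Σ P(X=j) over j with P(X=j) ≤ P(X=2)
p-value (two-sided) = 0.51227
At α=0.01: p ≥ α → fail to reject H₀

reject H₀: no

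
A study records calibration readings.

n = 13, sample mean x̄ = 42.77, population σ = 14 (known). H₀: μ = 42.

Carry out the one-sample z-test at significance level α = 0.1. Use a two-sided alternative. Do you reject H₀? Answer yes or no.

reject H₀: no

SE = σ/√n = 14/√13 = 3.8829
z = (x̄−μ₀)/SE = (42.77−42)/3.8829 = 0.1983
p-value (two-sided) = 0.84281
At α=0.1: p ≥ α → fail to reject H₀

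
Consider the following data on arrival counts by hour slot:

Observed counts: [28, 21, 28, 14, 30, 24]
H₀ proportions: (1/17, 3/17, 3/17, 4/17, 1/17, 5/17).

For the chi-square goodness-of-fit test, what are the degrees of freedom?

degrees of freedom = 5

df = k − 1 = 6 − 1 = 5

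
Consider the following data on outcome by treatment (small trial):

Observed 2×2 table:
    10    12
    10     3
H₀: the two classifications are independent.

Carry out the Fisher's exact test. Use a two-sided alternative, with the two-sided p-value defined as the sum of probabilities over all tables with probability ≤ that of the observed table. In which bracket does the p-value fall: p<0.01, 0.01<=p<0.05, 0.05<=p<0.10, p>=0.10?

Margins: r₁=22, r₂=13, c₁=20, c₂=15, n=35
p_obs = C(22,10)·C(13,10)/C(35,20); sum pmf over tables with pmf ≤ p_obs
p-value (two-sided) = 0.08914
→ bracket: 0.05<=p<0.10

p-value bracket: 0.05<=p<0.10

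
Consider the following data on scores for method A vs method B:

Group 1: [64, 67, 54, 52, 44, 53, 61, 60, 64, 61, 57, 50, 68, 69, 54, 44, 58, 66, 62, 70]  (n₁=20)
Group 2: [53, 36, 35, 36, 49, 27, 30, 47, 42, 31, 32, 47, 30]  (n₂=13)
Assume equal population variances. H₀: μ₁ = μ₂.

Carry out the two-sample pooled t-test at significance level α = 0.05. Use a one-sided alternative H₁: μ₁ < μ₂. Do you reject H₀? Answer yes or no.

x̄₁=58.900, s₁=7.793, n₁=20
x̄₂=38.077, s₂=8.539, n₂=13
s_p² = [19·7.793² + 12·8.539²]/31 = 65.4427
SE = √(s_p²·(1/20+1/13)) = 2.8820
t = (58.900−38.077)/2.8820 = 7.2251
df = 31
p-value (one-sided, H₁ less) = 1.00000
At α=0.05: p ≥ α → fail to reject H₀

reject H₀: no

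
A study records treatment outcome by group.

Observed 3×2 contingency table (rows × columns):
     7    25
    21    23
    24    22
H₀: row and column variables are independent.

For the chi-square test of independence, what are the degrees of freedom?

degrees of freedom = 2

df = (r−1)(c−1) = (3−1)·(2−1) = 2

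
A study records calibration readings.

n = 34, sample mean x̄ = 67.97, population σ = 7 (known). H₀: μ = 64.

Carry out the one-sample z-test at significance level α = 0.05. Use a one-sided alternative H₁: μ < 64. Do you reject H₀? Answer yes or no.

reject H₀: no

SE = σ/√n = 7/√34 = 1.2005
z = (x̄−μ₀)/SE = (67.97−64)/1.2005 = 3.3070
p-value (one-sided, H₁ less) = 0.99953
At α=0.05: p ≥ α → fail to reject H₀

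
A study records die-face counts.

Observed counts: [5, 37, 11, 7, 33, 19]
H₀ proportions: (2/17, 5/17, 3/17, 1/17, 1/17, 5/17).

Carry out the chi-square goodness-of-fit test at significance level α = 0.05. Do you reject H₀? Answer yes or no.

n = 112; E_i = n·p_i = [13.18, 32.94, 19.76, 6.59, 6.59, 32.94]
χ² = (5−13.18)²/13.18 + (37−32.94)²/32.94 + (11−19.76)²/19.76 + (7−6.59)²/6.59 + (33−6.59)²/6.59 + (19−32.94)²/32.94 = 121.2693
df = 5
p-value (upper-tail) = 0.00000
At α=0.05: p < α → reject H₀

reject H₀: yes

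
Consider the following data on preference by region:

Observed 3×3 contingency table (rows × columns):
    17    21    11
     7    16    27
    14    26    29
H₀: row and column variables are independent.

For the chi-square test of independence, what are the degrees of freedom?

degrees of freedom = 4

df = (r−1)(c−1) = (3−1)·(3−1) = 4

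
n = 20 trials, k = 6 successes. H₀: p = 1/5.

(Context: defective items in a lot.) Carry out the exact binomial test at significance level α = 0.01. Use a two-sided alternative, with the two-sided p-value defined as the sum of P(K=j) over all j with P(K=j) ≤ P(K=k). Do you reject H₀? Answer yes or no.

reject H₀: no

Exact binomial: n=20, k=6, p₀=1/5=0.2000
P(X=j) = C(n,j)·p₀^j·(1−p₀)^(n−j); p = Σ P(X=j) over j with P(X=j) ≤ P(X=6)
p-value (two-sided) = 0.26497
At α=0.01: p ≥ α → fail to reject H₀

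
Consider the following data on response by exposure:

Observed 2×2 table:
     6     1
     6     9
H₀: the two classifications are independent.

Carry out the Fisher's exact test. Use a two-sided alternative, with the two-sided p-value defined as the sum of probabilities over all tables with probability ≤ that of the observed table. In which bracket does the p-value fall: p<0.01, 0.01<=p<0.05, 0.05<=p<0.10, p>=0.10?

Margins: r₁=7, r₂=15, c₁=12, c₂=10, n=22
p_obs = C(7,6)·C(15,6)/C(22,12); sum pmf over tables with pmf ≤ p_obs
p-value (two-sided) = 0.07430
→ bracket: 0.05<=p<0.10

p-value bracket: 0.05<=p<0.10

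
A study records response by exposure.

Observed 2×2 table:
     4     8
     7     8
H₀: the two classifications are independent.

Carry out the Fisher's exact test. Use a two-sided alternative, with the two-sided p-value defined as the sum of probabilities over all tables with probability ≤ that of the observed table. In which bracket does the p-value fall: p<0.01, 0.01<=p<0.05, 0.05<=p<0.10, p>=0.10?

p-value bracket: p>=0.10

Margins: r₁=12, r₂=15, c₁=11, c₂=16, n=27
p_obs = C(12,4)·C(15,7)/C(27,11); sum pmf over tables with pmf ≤ p_obs
p-value (two-sided) = 0.69597
→ bracket: p>=0.10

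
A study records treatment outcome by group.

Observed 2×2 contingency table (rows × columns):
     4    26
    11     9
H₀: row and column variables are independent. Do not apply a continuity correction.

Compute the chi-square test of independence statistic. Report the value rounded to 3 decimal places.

test statistic = 9.921

Row totals [30, 20], col totals [15, 35], n=50
χ² = (4−9.00)²/9.00 + (26−21.00)²/21.00 + (11−6.00)²/6.00 + (9−14.00)²/14.00 = 9.9206
df = 1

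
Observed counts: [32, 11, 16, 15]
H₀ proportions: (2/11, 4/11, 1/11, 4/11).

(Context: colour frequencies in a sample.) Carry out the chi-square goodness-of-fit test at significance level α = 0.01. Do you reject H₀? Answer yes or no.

reject H₀: yes

n = 74; E_i = n·p_i = [13.45, 26.91, 6.73, 26.91]
χ² = (32−13.45)²/13.45 + (11−26.91)²/26.91 + (16−6.73)²/6.73 + (15−26.91)²/26.91 = 53.0203
df = 3
p-value (upper-tail) = 0.00000
At α=0.01: p < α → reject H₀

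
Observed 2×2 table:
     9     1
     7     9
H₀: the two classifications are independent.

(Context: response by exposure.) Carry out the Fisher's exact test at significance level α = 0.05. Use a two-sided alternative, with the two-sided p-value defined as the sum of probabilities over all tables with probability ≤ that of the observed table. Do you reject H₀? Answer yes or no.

Margins: r₁=10, r₂=16, c₁=16, c₂=10, n=26
p_obs = C(10,9)·C(16,7)/C(26,16); sum pmf over tables with pmf ≤ p_obs
p-value (two-sided) = 0.03674
At α=0.05: p < α → reject H₀

reject H₀: yes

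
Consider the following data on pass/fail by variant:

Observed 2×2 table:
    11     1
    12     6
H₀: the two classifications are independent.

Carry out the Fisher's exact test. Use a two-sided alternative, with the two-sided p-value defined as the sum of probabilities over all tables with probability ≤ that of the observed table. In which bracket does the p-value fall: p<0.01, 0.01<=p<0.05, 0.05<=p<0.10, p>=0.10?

p-value bracket: p>=0.10

Margins: r₁=12, r₂=18, c₁=23, c₂=7, n=30
p_obs = C(12,11)·C(18,12)/C(30,23); sum pmf over tables with pmf ≤ p_obs
p-value (two-sided) = 0.19314
→ bracket: p>=0.10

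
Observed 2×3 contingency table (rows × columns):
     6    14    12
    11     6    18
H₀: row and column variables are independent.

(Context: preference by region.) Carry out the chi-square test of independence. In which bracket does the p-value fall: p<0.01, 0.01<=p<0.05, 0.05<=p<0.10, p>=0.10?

p-value bracket: 0.05<=p<0.10

Row totals [32, 35], col totals [17, 20, 30], n=67
χ² = (6−8.12)²/8.12 + (14−9.55)²/9.55 + (12−14.33)²/14.33 + (11−8.88)²/8.88 + (6−10.45)²/10.45 + (18−15.67)²/15.67 = 5.7478
df = 2
p-value (upper-tail) = 0.05648
→ bracket: 0.05<=p<0.10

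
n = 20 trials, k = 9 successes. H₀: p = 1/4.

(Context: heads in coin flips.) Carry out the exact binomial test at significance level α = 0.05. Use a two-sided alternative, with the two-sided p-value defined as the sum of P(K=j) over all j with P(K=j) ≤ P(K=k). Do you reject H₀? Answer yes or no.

reject H₀: no

Exact binomial: n=20, k=9, p₀=1/4=0.2500
P(X=j) = C(n,j)·p₀^j·(1−p₀)^(n−j); p = Σ P(X=j) over j with P(X=j) ≤ P(X=9)
p-value (two-sided) = 0.06524
At α=0.05: p ≥ α → fail to reject H₀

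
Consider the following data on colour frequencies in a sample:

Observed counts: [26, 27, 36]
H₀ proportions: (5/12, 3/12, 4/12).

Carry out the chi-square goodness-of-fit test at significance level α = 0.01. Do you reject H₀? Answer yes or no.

n = 89; E_i = n·p_i = [37.08, 22.25, 29.67]
χ² = (26−37.08)²/37.08 + (27−22.25)²/22.25 + (36−29.67)²/29.67 = 5.6787
df = 2
p-value (upper-tail) = 0.05847
At α=0.01: p ≥ α → fail to reject H₀

reject H₀: no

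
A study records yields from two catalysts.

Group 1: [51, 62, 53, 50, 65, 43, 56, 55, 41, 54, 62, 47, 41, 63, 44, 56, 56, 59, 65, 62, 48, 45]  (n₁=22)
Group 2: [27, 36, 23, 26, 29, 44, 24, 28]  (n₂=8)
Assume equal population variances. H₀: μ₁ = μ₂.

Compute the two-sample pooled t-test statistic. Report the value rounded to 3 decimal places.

test statistic = 7.558

x̄₁=53.545, s₁=7.866, n₁=22
x̄₂=29.625, s₂=7.029, n₂=8
s_p² = [21·7.866² + 7·7.029²]/28 = 58.7618
SE = √(s_p²·(1/22+1/8)) = 3.1648
t = (53.545−29.625)/3.1648 = 7.5582
df = 28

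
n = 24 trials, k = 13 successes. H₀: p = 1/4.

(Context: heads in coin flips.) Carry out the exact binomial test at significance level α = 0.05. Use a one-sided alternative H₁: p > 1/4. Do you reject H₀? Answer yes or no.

reject H₀: yes

Exact binomial: n=24, k=13, p₀=1/4=0.2500
P(X≥13) from Σ C(n,i)·p₀^i·(1−p₀)^(n−i)
p-value (one-sided, H₁ greater) = 0.00209
At α=0.05: p < α → reject H₀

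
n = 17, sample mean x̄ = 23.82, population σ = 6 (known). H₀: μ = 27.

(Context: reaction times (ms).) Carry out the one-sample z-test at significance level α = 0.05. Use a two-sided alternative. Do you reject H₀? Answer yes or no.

SE = σ/√n = 6/√17 = 1.4552
z = (x̄−μ₀)/SE = (23.82−27)/1.4552 = -2.1852
p-value (two-sided) = 0.02887
At α=0.05: p < α → reject H₀

reject H₀: yes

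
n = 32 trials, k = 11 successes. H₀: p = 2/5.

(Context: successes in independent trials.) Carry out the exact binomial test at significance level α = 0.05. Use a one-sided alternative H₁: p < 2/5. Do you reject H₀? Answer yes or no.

Exact binomial: n=32, k=11, p₀=2/5=0.4000
P(X≤11) from Σ C(n,i)·p₀^i·(1−p₀)^(n−i)
p-value (one-sided, H₁ less) = 0.32330
At α=0.05: p ≥ α → fail to reject H₀

reject H₀: no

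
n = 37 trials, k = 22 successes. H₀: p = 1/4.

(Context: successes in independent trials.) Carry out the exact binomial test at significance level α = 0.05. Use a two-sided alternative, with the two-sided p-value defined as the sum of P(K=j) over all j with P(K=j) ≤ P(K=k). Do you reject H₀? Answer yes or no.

reject H₀: yes

Exact binomial: n=37, k=22, p₀=1/4=0.2500
P(X=j) = C(n,j)·p₀^j·(1−p₀)^(n−j); p = Σ P(X=j) over j with P(X=j) ≤ P(X=22)
p-value (two-sided) = 0.00001
At α=0.05: p < α → reject H₀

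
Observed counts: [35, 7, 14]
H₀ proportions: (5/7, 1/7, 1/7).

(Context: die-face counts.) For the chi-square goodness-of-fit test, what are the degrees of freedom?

degrees of freedom = 2

df = k − 1 = 3 − 1 = 2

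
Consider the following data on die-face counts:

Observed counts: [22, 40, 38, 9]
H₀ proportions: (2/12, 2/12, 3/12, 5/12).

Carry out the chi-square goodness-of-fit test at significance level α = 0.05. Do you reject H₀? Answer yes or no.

reject H₀: yes

n = 109; E_i = n·p_i = [18.17, 18.17, 27.25, 45.42]
χ² = (22−18.17)²/18.17 + (40−18.17)²/18.17 + (38−27.25)²/27.25 + (9−45.42)²/45.42 = 60.4899
df = 3
p-value (upper-tail) = 0.00000
At α=0.05: p < α → reject H₀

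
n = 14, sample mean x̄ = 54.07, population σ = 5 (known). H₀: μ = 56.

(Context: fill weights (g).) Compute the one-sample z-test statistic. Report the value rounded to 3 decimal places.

test statistic = -1.444

SE = σ/√n = 5/√14 = 1.3363
z = (x̄−μ₀)/SE = (54.07−56)/1.3363 = -1.4443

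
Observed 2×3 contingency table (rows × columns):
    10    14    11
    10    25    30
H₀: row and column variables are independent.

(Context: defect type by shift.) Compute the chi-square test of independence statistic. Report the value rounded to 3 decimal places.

Row totals [35, 65], col totals [20, 39, 41], n=100
χ² = (10−7.00)²/7.00 + (14−13.65)²/13.65 + (11−14.35)²/14.35 + (10−13.00)²/13.00 + (25−25.35)²/25.35 + (30−26.65)²/26.65 = 3.1950
df = 2

test statistic = 3.195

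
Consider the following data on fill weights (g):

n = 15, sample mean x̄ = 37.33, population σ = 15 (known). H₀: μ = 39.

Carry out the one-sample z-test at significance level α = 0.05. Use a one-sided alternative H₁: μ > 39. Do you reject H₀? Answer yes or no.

SE = σ/√n = 15/√15 = 3.8730
z = (x̄−μ₀)/SE = (37.33−39)/3.8730 = -0.4312
p-value (one-sided, H₁ greater) = 0.66684
At α=0.05: p ≥ α → fail to reject H₀

reject H₀: no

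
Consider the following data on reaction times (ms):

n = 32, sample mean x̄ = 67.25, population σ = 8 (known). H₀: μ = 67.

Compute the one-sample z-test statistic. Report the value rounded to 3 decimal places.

test statistic = 0.177

SE = σ/√n = 8/√32 = 1.4142
z = (x̄−μ₀)/SE = (67.25−67)/1.4142 = 0.1768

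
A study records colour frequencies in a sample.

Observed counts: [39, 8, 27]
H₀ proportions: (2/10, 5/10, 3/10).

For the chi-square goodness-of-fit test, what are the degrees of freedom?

df = k − 1 = 3 − 1 = 2

degrees of freedom = 2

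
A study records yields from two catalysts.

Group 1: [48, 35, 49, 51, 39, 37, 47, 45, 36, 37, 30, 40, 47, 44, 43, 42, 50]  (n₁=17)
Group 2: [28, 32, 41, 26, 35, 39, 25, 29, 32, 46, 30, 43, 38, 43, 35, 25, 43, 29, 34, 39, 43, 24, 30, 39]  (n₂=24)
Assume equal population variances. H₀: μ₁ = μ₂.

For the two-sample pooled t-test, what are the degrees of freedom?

df = n₁ + n₂ − 2 = 17 + 24 − 2 = 39

degrees of freedom = 39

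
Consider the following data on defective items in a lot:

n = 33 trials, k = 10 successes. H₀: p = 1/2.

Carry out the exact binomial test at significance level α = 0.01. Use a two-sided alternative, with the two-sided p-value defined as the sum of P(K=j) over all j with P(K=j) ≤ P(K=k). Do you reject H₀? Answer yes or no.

Exact binomial: n=33, k=10, p₀=1/2=0.5000
P(X=j) = C(n,j)·p₀^j·(1−p₀)^(n−j); p = Σ P(X=j) over j with P(X=j) ≤ P(X=10)
p-value (two-sided) = 0.03508
At α=0.01: p ≥ α → fail to reject H₀

reject H₀: no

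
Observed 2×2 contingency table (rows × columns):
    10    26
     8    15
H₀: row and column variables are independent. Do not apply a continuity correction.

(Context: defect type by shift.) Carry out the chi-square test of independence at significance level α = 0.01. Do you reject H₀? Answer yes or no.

reject H₀: no

Row totals [36, 23], col totals [18, 41], n=59
χ² = (10−10.98)²/10.98 + (26−25.02)²/25.02 + (8−7.02)²/7.02 + (15−15.98)²/15.98 = 0.3248
df = 1
p-value (upper-tail) = 0.56873
At α=0.01: p ≥ α → fail to reject H₀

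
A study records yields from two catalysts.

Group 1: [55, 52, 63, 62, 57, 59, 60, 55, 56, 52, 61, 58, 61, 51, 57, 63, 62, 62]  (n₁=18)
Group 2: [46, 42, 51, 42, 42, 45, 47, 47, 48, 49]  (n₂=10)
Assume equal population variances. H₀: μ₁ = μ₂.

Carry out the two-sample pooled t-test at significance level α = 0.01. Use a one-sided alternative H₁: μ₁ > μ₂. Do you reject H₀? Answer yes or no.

x̄₁=58.111, s₁=3.954, n₁=18
x̄₂=45.900, s₂=3.143, n₂=10
s_p² = [17·3.954² + 9·3.143²]/26 = 13.6415
SE = √(s_p²·(1/18+1/10)) = 1.4567
t = (58.111−45.900)/1.4567 = 8.3827
df = 26
p-value (one-sided, H₁ greater) = 0.00000
At α=0.01: p < α → reject H₀

reject H₀: yes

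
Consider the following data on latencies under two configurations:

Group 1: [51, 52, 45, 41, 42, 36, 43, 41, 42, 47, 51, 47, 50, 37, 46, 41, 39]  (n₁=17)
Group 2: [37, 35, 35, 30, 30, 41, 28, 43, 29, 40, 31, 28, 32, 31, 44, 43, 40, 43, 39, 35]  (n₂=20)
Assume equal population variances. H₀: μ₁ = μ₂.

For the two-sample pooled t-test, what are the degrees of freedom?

degrees of freedom = 35

df = n₁ + n₂ − 2 = 17 + 20 − 2 = 35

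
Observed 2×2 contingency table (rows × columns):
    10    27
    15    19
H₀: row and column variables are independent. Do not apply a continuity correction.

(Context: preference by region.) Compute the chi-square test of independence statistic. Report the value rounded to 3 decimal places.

Row totals [37, 34], col totals [25, 46], n=71
χ² = (10−13.03)²/13.03 + (27−23.97)²/23.97 + (15−11.97)²/11.97 + (19−22.03)²/22.03 = 2.2686
df = 1

test statistic = 2.269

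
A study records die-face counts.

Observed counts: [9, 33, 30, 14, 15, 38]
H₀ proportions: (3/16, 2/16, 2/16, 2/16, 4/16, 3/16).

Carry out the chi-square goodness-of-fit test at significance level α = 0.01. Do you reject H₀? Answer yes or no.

reject H₀: yes

n = 139; E_i = n·p_i = [26.06, 17.38, 17.38, 17.38, 34.75, 26.06]
χ² = (9−26.06)²/26.06 + (33−17.38)²/17.38 + (30−17.38)²/17.38 + (14−17.38)²/17.38 + (15−34.75)²/34.75 + (38−26.06)²/26.06 = 51.7434
df = 5
p-value (upper-tail) = 0.00000
At α=0.01: p < α → reject H₀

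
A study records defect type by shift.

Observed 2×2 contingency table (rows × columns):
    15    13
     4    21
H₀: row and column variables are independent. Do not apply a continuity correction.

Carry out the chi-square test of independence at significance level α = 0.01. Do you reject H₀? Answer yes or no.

reject H₀: yes

Row totals [28, 25], col totals [19, 34], n=53
χ² = (15−10.04)²/10.04 + (13−17.96)²/17.96 + (4−8.96)²/8.96 + (21−16.04)²/16.04 = 8.1069
df = 1
p-value (upper-tail) = 0.00441
At α=0.01: p < α → reject H₀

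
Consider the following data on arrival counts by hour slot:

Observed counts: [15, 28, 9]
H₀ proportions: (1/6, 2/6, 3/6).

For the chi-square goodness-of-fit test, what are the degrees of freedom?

df = k − 1 = 3 − 1 = 2

degrees of freedom = 2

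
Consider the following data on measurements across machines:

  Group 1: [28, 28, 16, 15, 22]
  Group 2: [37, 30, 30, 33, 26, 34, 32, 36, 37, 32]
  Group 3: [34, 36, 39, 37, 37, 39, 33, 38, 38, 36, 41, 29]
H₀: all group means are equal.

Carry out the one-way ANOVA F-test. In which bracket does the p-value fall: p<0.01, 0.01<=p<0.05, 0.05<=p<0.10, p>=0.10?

p-value bracket: p<0.01

Group means [21.80, 32.70, 36.42], grand mean 32.333
SSB = Σnᵢ(x̄ᵢ−x̄)² = 756.183; SSW = ΣΣ(x−x̄ᵢ)² = 379.817
MSB = 756.183/2 = 378.0917; MSW = 379.817/24 = 15.8257
F = MSB/MSW = 23.8910
df = (2, 24)
p-value (upper-tail) = 0.00000
→ bracket: p<0.01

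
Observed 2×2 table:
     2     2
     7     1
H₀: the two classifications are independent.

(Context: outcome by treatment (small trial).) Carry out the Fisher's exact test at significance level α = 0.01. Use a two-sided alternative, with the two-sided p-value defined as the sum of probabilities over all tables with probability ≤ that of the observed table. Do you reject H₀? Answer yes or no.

reject H₀: no

Margins: r₁=4, r₂=8, c₁=9, c₂=3, n=12
p_obs = C(4,2)·C(8,7)/C(12,9); sum pmf over tables with pmf ≤ p_obs
p-value (two-sided) = 0.23636
At α=0.01: p ≥ α → fail to reject H₀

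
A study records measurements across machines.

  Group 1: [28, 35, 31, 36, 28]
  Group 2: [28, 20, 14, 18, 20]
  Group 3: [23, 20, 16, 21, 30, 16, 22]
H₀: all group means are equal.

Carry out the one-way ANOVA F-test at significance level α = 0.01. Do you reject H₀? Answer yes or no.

reject H₀: yes

Group means [31.60, 20.00, 21.14], grand mean 23.882
SSB = Σnᵢ(x̄ᵢ−x̄)² = 425.708; SSW = ΣΣ(x−x̄ᵢ)² = 298.057
MSB = 425.708/2 = 212.8538; MSW = 298.057/14 = 21.2898
F = MSB/MSW = 9.9979
df = (2, 14)
p-value (upper-tail) = 0.00201
At α=0.01: p < α → reject H₀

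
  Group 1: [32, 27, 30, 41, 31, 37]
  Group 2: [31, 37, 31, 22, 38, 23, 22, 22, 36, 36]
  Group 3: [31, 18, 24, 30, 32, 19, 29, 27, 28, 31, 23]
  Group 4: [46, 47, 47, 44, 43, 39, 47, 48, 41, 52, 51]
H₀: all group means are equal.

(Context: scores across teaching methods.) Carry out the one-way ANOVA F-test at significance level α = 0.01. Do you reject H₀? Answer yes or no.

reject H₀: yes

Group means [33.00, 29.80, 26.55, 45.91], grand mean 34.026
SSB = Σnᵢ(x̄ᵢ−x̄)² = 2353.737; SSW = ΣΣ(x−x̄ᵢ)² = 951.236
MSB = 2353.737/3 = 784.5791; MSW = 951.236/34 = 27.9775
F = MSB/MSW = 28.0432
df = (3, 34)
p-value (upper-tail) = 0.00000
At α=0.01: p < α → reject H₀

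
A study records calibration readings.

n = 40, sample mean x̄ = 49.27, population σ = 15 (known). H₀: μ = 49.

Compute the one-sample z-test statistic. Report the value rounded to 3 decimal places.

SE = σ/√n = 15/√40 = 2.3717
z = (x̄−μ₀)/SE = (49.27−49)/2.3717 = 0.1138

test statistic = 0.114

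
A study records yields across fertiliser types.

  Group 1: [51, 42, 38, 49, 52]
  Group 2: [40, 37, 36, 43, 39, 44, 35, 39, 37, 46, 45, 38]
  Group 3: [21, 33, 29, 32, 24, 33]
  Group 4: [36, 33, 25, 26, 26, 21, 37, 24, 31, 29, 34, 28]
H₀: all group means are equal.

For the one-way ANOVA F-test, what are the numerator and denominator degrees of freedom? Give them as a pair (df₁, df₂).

k = 4 groups, N = 35 total
df = (k−1, N−k) = (4−1, 35−4) = (3, 31)

degrees of freedom = [3, 31]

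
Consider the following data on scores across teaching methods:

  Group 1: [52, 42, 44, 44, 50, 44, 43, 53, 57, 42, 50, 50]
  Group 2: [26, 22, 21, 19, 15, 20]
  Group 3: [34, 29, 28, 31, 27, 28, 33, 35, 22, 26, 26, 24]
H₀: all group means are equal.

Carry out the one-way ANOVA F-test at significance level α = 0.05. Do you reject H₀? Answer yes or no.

Group means [47.58, 20.50, 28.58], grand mean 34.567
SSB = Σnᵢ(x̄ᵢ−x̄)² = 3650.033; SSW = ΣΣ(x−x̄ᵢ)² = 519.333
MSB = 3650.033/2 = 1825.0167; MSW = 519.333/27 = 19.2346
F = MSB/MSW = 94.8821
df = (2, 27)
p-value (upper-tail) = 0.00000
At α=0.05: p < α → reject H₀

reject H₀: yes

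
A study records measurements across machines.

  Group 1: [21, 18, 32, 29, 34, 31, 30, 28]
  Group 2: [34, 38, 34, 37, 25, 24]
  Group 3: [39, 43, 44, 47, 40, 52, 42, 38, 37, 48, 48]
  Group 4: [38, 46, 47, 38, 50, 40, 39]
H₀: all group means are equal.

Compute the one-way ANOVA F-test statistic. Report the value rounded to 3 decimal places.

test statistic = 17.892

Group means [27.88, 32.00, 43.45, 42.57], grand mean 37.219
SSB = Σnᵢ(x̄ᵢ−x̄)² = 1490.152; SSW = ΣΣ(x−x̄ᵢ)² = 777.317
MSB = 1490.152/3 = 496.7174; MSW = 777.317/28 = 27.7613
F = MSB/MSW = 17.8924
df = (3, 28)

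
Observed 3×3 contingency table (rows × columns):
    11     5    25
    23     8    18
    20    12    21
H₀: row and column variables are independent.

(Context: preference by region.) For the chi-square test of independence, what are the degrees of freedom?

degrees of freedom = 4

df = (r−1)(c−1) = (3−1)·(3−1) = 4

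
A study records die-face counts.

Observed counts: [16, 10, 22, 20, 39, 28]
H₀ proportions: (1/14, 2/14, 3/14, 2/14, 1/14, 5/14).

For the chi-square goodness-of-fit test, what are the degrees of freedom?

degrees of freedom = 5

df = k − 1 = 6 − 1 = 5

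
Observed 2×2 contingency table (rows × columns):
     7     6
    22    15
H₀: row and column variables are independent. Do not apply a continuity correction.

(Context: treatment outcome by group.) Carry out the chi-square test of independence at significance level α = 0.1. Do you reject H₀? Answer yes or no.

reject H₀: no

Row totals [13, 37], col totals [29, 21], n=50
χ² = (7−7.54)²/7.54 + (6−5.46)²/5.46 + (22−21.46)²/21.46 + (15−15.54)²/15.54 = 0.1244
df = 1
p-value (upper-tail) = 0.72428
At α=0.1: p ≥ α → fail to reject H₀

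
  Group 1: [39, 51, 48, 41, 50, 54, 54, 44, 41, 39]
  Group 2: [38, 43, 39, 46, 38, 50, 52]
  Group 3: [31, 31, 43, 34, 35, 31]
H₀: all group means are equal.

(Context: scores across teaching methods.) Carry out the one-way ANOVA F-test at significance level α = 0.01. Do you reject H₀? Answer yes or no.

reject H₀: yes

Group means [46.10, 43.71, 34.17], grand mean 42.261
SSB = Σnᵢ(x̄ᵢ−x̄)² = 555.273; SSW = ΣΣ(x−x̄ᵢ)² = 635.162
MSB = 555.273/2 = 277.6364; MSW = 635.162/20 = 31.7581
F = MSB/MSW = 8.7422
df = (2, 20)
p-value (upper-tail) = 0.00187
At α=0.01: p < α → reject H₀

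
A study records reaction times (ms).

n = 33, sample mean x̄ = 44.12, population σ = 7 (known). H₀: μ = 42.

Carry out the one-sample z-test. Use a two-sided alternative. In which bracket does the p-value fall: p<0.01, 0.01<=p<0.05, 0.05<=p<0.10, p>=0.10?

p-value bracket: 0.05<=p<0.10

SE = σ/√n = 7/√33 = 1.2185
z = (x̄−μ₀)/SE = (44.12−42)/1.2185 = 1.7398
p-value (two-sided) = 0.08190
→ bracket: 0.05<=p<0.10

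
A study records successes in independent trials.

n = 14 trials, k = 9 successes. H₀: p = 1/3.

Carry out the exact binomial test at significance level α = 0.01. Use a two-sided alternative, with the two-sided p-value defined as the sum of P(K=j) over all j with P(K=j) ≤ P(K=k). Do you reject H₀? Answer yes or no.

Exact binomial: n=14, k=9, p₀=1/3=0.3333
P(X=j) = C(n,j)·p₀^j·(1−p₀)^(n−j); p = Σ P(X=j) over j with P(X=j) ≤ P(X=9)
p-value (two-sided) = 0.02086
At α=0.01: p ≥ α → fail to reject H₀

reject H₀: no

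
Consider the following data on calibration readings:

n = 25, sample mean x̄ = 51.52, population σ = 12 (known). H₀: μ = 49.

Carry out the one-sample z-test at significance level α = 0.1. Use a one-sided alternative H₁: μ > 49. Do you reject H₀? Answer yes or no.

reject H₀: no

SE = σ/√n = 12/√25 = 2.4000
z = (x̄−μ₀)/SE = (51.52−49)/2.4000 = 1.0500
p-value (one-sided, H₁ greater) = 0.14686
At α=0.1: p ≥ α → fail to reject H₀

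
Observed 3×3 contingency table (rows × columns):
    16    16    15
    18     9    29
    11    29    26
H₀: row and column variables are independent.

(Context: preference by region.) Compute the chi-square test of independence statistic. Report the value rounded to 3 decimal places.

Row totals [47, 56, 66], col totals [45, 54, 70], n=169
χ² = (16−12.51)²/12.51 + (16−15.02)²/15.02 + (15−19.47)²/19.47 + (18−14.91)²/14.91 + (9−17.89)²/17.89 + (29−23.20)²/23.20 + (11−17.57)²/17.57 + (29−21.09)²/21.09 + (26−27.34)²/27.34 = 14.0652
df = 4

test statistic = 14.065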